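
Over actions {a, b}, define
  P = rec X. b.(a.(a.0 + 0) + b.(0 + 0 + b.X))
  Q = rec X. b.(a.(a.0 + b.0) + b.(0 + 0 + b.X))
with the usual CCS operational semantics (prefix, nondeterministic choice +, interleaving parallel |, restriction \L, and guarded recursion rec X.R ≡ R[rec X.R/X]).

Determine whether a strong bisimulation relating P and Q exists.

not bisimilar

Reachable graph of P (5 states):
  u0 = rec X. b.(a.(a.0 + 0) + b.(0 + 0 + b.X)) ⊢ --b--▸ u1
  u1 = a.(a.0 + 0) + b.(0 + 0 + b.(rec X. b.(a.(a.0 + 0) + b.(0 + 0 + b.X)))) ⊢ --a--▸ u2, --b--▸ u3
  u2 = a.0 + 0 ⊢ --a--▸ u4
  u3 = 0 + 0 + b.(rec X. b.(a.(a.0 + 0) + b.(0 + 0 + b.X))) ⊢ --b--▸ u0
  u4 = 0 ⊢ stopped
Reachable graph of Q (5 states):
  v0 = rec X. b.(a.(a.0 + b.0) + b.(0 + 0 + b.X)) ⊢ --b--▸ v1
  v1 = a.(a.0 + b.0) + b.(0 + 0 + b.(rec X. b.(a.(a.0 + b.0) + b.(0 + 0 + b.X)))) ⊢ --a--▸ v2, --b--▸ v3
  v2 = a.0 + b.0 ⊢ --a--▸ v4, --b--▸ v4
  v3 = 0 + 0 + b.(rec X. b.(a.(a.0 + b.0) + b.(0 + 0 + b.X))) ⊢ --b--▸ v0
  v4 = 0 ⊢ stopped
Partition-refinement fixed point:
  B0 = {u0}
  B1 = {u1}
  B2 = {u3}
  B3 = {u2}
  B4 = {u4, v4}
  B5 = {v0}
  B6 = {v1}
  B7 = {v2}
  B8 = {v3}
u0 ∈ B0, v0 ∈ B5 → different blocks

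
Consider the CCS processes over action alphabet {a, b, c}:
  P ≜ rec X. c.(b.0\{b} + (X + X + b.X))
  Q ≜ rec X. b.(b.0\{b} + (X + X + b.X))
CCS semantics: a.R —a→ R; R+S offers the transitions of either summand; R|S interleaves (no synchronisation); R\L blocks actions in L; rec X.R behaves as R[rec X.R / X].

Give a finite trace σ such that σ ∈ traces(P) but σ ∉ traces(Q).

Reachable graph of P (3 states):
  s0 = rec X. c.(b.0\{b} + (X + X + b.X)) | -c-> s1
  s1 = b.0\{b} + ((rec X. c.(b.0\{b} + (X + X + b.X))) + (rec X. c.(b.0\{b} + (X + X + b.X))) + b.(rec X. c.(b.0\{b} + (X + X + b.X)))) | -b-> s0, -b-> s2, -c-> s1
  s2 = 0\{b} | stopped
Reachable graph of Q (3 states):
  t0 = rec X. b.(b.0\{b} + (X + X + b.X)) | -b-> t1
  t1 = b.0\{b} + ((rec X. b.(b.0\{b} + (X + X + b.X))) + (rec X. b.(b.0\{b} + (X + X + b.X))) + b.(rec X. b.(b.0\{b} + (X + X + b.X)))) | -b-> t0, -b-> t1, -b-> t2
  t2 = 0\{b} | stopped
Run σ = ⟨c⟩ on P: start {s0}
  after c @ step 1: {s1}
  — P admits the full trace.
Run σ = ⟨c⟩ on Q: start {t0}
  after c @ step 1: ∅  — Q cannot continue

c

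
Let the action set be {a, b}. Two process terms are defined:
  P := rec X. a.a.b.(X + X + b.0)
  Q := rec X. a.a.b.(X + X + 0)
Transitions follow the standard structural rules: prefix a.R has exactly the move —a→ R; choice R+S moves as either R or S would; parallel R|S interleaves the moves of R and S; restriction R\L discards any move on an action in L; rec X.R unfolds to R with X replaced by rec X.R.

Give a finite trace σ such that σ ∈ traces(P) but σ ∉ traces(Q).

aabb

LTS(P): 5 reachable states
  m0 = rec X. a.a.b.(X + X + b.0) → —a→ m1
  m1 = a.b.((rec X. a.a.b.(X + X + b.0)) + (rec X. a.a.b.(X + X + b.0)) + b.0) → —a→ m2
  m2 = b.((rec X. a.a.b.(X + X + b.0)) + (rec X. a.a.b.(X + X + b.0)) + b.0) → —b→ m3
  m3 = (rec X. a.a.b.(X + X + b.0)) + (rec X. a.a.b.(X + X + b.0)) + b.0 → —a→ m1, —b→ m4
  m4 = 0 → ·
LTS(Q): 4 reachable states
  n0 = rec X. a.a.b.(X + X + 0) → —a→ n1
  n1 = a.b.((rec X. a.a.b.(X + X + 0)) + (rec X. a.a.b.(X + X + 0)) + 0) → —a→ n2
  n2 = b.((rec X. a.a.b.(X + X + 0)) + (rec X. a.a.b.(X + X + 0)) + 0) → —b→ n3
  n3 = (rec X. a.a.b.(X + X + 0)) + (rec X. a.a.b.(X + X + 0)) + 0 → —a→ n1
Trace ⟨aabb⟩ through P, begin at {m0}:
  step 1 (a): {m1}
  step 2 (a): {m2}
  step 3 (b): {m3}
  step 4 (b): {m4}
  — P admits the full trace.
Trace ⟨aabb⟩ through Q, begin at {n0}:
  step 1 (a): {n1}
  step 2 (a): {n2}
  step 3 (b): {n3}
  step 4 (b): ∅ (Q stuck)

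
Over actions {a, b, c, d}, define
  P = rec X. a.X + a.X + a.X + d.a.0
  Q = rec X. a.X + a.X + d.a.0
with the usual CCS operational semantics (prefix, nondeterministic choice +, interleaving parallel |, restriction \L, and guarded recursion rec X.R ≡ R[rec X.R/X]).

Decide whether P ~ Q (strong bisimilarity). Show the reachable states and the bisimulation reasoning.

P ~ Q

Reachable graph of P (3 states):
  m0 = rec X. a.X + a.X + a.X + d.a.0 | =a=> m0, =d=> m1
  m1 = a.0 | =a=> m2
  m2 = 0 | stopped
Reachable graph of Q (3 states):
  n0 = rec X. a.X + a.X + d.a.0 | =a=> n0, =d=> n1
  n1 = a.0 | =a=> n2
  n2 = 0 | stopped
Partition-refinement fixed point:
  B0 = {m0, n0}
  B1 = {m1, n1}
  B2 = {m2, n2}
m0 ∈ B0, n0 ∈ B0 → same block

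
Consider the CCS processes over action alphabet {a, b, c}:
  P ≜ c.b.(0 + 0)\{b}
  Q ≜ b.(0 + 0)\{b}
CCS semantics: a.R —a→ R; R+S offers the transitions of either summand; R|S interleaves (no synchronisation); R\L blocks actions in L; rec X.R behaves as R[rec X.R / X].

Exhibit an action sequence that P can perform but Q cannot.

c

Reachable graph of P (3 states):
  m0 = c.b.(0 + 0)\{b} :: ··c··> m1
  m1 = b.(0 + 0)\{b} :: ··b··> m2
  m2 = (0 + 0)\{b} :: stopped
Reachable graph of Q (2 states):
  n0 = b.(0 + 0)\{b} :: ··b··> n1
  n1 = (0 + 0)\{b} :: stopped
Trace ⟨c⟩ through P, begin at {m0}:
  [1] c ⇒ {m1}
  ✓ P
Trace ⟨c⟩ through Q, begin at {n0}:
  [1] c ⇒ no successor for Q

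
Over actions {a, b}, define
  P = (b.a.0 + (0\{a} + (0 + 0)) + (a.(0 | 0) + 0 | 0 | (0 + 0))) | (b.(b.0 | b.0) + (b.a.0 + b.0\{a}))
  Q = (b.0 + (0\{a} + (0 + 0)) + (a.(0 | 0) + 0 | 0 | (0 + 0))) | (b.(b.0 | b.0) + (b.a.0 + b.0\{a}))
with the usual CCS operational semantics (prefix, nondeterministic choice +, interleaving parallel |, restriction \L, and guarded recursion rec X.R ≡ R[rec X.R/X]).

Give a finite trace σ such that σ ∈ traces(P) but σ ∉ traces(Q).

baba

P's transition system — 32 states:
  p0 = (b.a.0 + (0\{a} + (0 + 0)) + (a.(0 | 0) + 0 | 0 | (0 + 0))) | (b.(b.0 | b.0) + (b.a.0 + b.0\{a})) has moves =a=> p1, =b=> p2, =b=> p3, =b=> p4, =b=> p5
  p1 = 0 | 0 | (b.(b.0 | b.0) + (b.a.0 + b.0\{a})) has moves =b=> p6, =b=> p7, =b=> p8
  p2 = (b.a.0 + (0\{a} + (0 + 0)) + (a.(0 | 0) + 0 | 0 | (0 + 0))) | (b.0 | b.0) has moves =a=> p6, =b=> p10, =b=> p11, =b=> p9
  p3 = (b.a.0 + (0\{a} + (0 + 0)) + (a.(0 | 0) + 0 | 0 | (0 + 0))) | 0\{a} has moves =a=> p7, =b=> p12
  p4 = (b.a.0 + (0\{a} + (0 + 0)) + (a.(0 | 0) + 0 | 0 | (0 + 0))) | a.0 has moves =a=> p13, =a=> p8, =b=> p14
  p5 = a.0 | (b.(b.0 | b.0) + (b.a.0 + b.0\{a})) has moves =a=> p15, =b=> p11, =b=> p12, =b=> p14
  p6 = 0 | 0 | (b.0 | b.0) has moves =b=> p16, =b=> p17
  p7 = 0 | 0 | 0\{a} has moves ∅
  p8 = 0 | 0 | a.0 has moves =a=> p18
  p9 = (b.a.0 + (0\{a} + (0 + 0)) + (a.(0 | 0) + 0 | 0 | (0 + 0))) | (0 | b.0) has moves =a=> p16, =b=> p19, =b=> p20
  p10 = (b.a.0 + (0\{a} + (0 + 0)) + (a.(0 | 0) + 0 | 0 | (0 + 0))) | (b.0 | 0) has moves =a=> p17, =b=> p19, =b=> p21
  p11 = a.0 | (b.0 | b.0) has moves =a=> p22, =b=> p20, =b=> p21
  p12 = a.0 | 0\{a} has moves =a=> p23
  p13 = (b.a.0 + (0\{a} + (0 + 0)) + (a.(0 | 0) + 0 | 0 | (0 + 0))) | 0 has moves =a=> p18, =b=> p24
  p14 = a.0 | a.0 has moves =a=> p24, =a=> p25
  p15 = 0 | (b.(b.0 | b.0) + (b.a.0 + b.0\{a})) has moves =b=> p22, =b=> p23, =b=> p25
  p16 = 0 | 0 | (0 | b.0) has moves =b=> p26
  p17 = 0 | 0 | (b.0 | 0) has moves =b=> p26
  p18 = 0 | 0 | 0 has moves ∅
  p19 = (b.a.0 + (0\{a} + (0 + 0)) + (a.(0 | 0) + 0 | 0 | (0 + 0))) | (0 | 0) has moves =a=> p26, =b=> p27
  p20 = a.0 | (0 | b.0) has moves =a=> p28, =b=> p27
  p21 = a.0 | (b.0 | 0) has moves =a=> p29, =b=> p27
  p22 = 0 | (b.0 | b.0) has moves =b=> p28, =b=> p29
  p23 = 0 | 0\{a} has moves ∅
  p24 = a.0 | 0 has moves =a=> p30
  p25 = 0 | a.0 has moves =a=> p30
  p26 = 0 | 0 | (0 | 0) has moves ∅
  p27 = a.0 | (0 | 0) has moves =a=> p31
  p28 = 0 | (0 | b.0) has moves =b=> p31
  p29 = 0 | (b.0 | 0) has moves =b=> p31
  p30 = 0 | 0 has moves ∅
  p31 = 0 | (0 | 0) has moves ∅
Q's transition system — 24 states:
  q0 = (b.0 + (0\{a} + (0 + 0)) + (a.(0 | 0) + 0 | 0 | (0 + 0))) | (b.(b.0 | b.0) + (b.a.0 + b.0\{a})) has moves =a=> q1, =b=> q2, =b=> q3, =b=> q4, =b=> q5
  q1 = 0 | 0 | (b.(b.0 | b.0) + (b.a.0 + b.0\{a})) has moves =b=> q6, =b=> q7, =b=> q8
  q2 = (b.0 + (0\{a} + (0 + 0)) + (a.(0 | 0) + 0 | 0 | (0 + 0))) | (b.0 | b.0) has moves =a=> q6, =b=> q10, =b=> q11, =b=> q9
  q3 = (b.0 + (0\{a} + (0 + 0)) + (a.(0 | 0) + 0 | 0 | (0 + 0))) | 0\{a} has moves =a=> q7, =b=> q12
  q4 = (b.0 + (0\{a} + (0 + 0)) + (a.(0 | 0) + 0 | 0 | (0 + 0))) | a.0 has moves =a=> q13, =a=> q8, =b=> q14
  q5 = 0 | (b.(b.0 | b.0) + (b.a.0 + b.0\{a})) has moves =b=> q11, =b=> q12, =b=> q14
  q6 = 0 | 0 | (b.0 | b.0) has moves =b=> q15, =b=> q16
  q7 = 0 | 0 | 0\{a} has moves ∅
  q8 = 0 | 0 | a.0 has moves =a=> q17
  q9 = (b.0 + (0\{a} + (0 + 0)) + (a.(0 | 0) + 0 | 0 | (0 + 0))) | (0 | b.0) has moves =a=> q15, =b=> q18, =b=> q19
  q10 = (b.0 + (0\{a} + (0 + 0)) + (a.(0 | 0) + 0 | 0 | (0 + 0))) | (b.0 | 0) has moves =a=> q16, =b=> q18, =b=> q20
  q11 = 0 | (b.0 | b.0) has moves =b=> q19, =b=> q20
  q12 = 0 | 0\{a} has moves ∅
  q13 = (b.0 + (0\{a} + (0 + 0)) + (a.(0 | 0) + 0 | 0 | (0 + 0))) | 0 has moves =a=> q17, =b=> q21
  q14 = 0 | a.0 has moves =a=> q21
  q15 = 0 | 0 | (0 | b.0) has moves =b=> q22
  q16 = 0 | 0 | (b.0 | 0) has moves =b=> q22
  q17 = 0 | 0 | 0 has moves ∅
  q18 = (b.0 + (0\{a} + (0 + 0)) + (a.(0 | 0) + 0 | 0 | (0 + 0))) | (0 | 0) has moves =a=> q22, =b=> q23
  q19 = 0 | (0 | b.0) has moves =b=> q23
  q20 = 0 | (b.0 | 0) has moves =b=> q23
  q21 = 0 | 0 has moves ∅
  q22 = 0 | 0 | (0 | 0) has moves ∅
  q23 = 0 | (0 | 0) has moves ∅
Run σ = ⟨baba⟩ on P: start {p0}
  [1] b ⇒ {p2, p3, p4, p5}
  [2] a ⇒ {p13, p15, p6, p7, p8}
  [3] b ⇒ {p16, p17, p22, p23, p24, p25}
  [4] a ⇒ {p30}
  — P admits the full trace.
Run σ = ⟨baba⟩ on Q: start {q0}
  [1] b ⇒ {q2, q3, q4, q5}
  [2] a ⇒ {q13, q6, q7, q8}
  [3] b ⇒ {q15, q16, q21}
  [4] a ⇒ no successor for Q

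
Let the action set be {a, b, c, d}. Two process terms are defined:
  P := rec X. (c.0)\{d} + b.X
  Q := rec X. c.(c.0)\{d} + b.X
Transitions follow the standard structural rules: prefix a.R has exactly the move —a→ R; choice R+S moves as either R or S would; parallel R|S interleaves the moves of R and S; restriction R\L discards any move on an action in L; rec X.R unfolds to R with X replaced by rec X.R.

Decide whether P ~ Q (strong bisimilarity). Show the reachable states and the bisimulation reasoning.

NO

LTS(P): 2 reachable states
  u0 = rec X. (c.0)\{d} + b.X :: =b=> u0, =c=> u1
  u1 = 0\{d} :: stopped
LTS(Q): 3 reachable states
  v0 = rec X. c.(c.0)\{d} + b.X :: =b=> v0, =c=> v1
  v1 = (c.0)\{d} :: =c=> v2
  v2 = 0\{d} :: stopped
Bisimilarity quotient blocks:
  B0 = {u0}
  B1 = {u1, v2}
  B2 = {v0}
  B3 = {v1}
u0 ∈ B0, v0 ∈ B2 → different blocks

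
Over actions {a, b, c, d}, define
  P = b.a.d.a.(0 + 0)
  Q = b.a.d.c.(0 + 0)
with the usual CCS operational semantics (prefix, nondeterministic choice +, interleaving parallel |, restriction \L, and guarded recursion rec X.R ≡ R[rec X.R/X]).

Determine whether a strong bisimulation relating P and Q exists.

LTS(P): 5 reachable states
  s0 = b.a.d.a.(0 + 0) has moves —b→ s1
  s1 = a.d.a.(0 + 0) has moves —a→ s2
  s2 = d.a.(0 + 0) has moves —d→ s3
  s3 = a.(0 + 0) has moves —a→ s4
  s4 = 0 + 0 has moves (no moves)
LTS(Q): 5 reachable states
  t0 = b.a.d.c.(0 + 0) has moves —b→ t1
  t1 = a.d.c.(0 + 0) has moves —a→ t2
  t2 = d.c.(0 + 0) has moves —d→ t3
  t3 = c.(0 + 0) has moves —c→ t4
  t4 = 0 + 0 has moves (no moves)
Coarsest stable partition (strong bisimilarity classes):
  B0 = {s0}
  B1 = {s1}
  B2 = {s2}
  B3 = {s3}
  B4 = {s4, t4}
  B5 = {t0}
  B6 = {t1}
  B7 = {t2}
  B8 = {t3}
s0 ∈ B0, t0 ∈ B5 → different blocks

NO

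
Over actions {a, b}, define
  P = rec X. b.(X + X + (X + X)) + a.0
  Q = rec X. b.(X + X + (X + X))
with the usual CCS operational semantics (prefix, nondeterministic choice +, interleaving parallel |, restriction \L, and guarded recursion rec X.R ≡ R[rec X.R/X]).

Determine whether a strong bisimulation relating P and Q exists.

not bisimilar

P's transition system — 3 states:
  m0 = rec X. b.(X + X + (X + X)) + a.0 ⊢ ··a··> m1, ··b··> m2
  m1 = 0 ⊢ ·
  m2 = (rec X. b.(X + X + (X + X)) + a.0) + (rec X. b.(X + X + (X + X)) + a.0) + ((rec X. b.(X + X + (X + X)) + a.0) + (rec X. b.(X + X + (X + X)) + a.0)) ⊢ ··a··> m1, ··b··> m2
Q's transition system — 2 states:
  n0 = rec X. b.(X + X + (X + X)) ⊢ ··b··> n1
  n1 = (rec X. b.(X + X + (X + X))) + (rec X. b.(X + X + (X + X))) + ((rec X. b.(X + X + (X + X))) + (rec X. b.(X + X + (X + X)))) ⊢ ··b··> n1
Coarsest stable partition (strong bisimilarity classes):
  B0 = {m0, m2}
  B1 = {m1}
  B2 = {n0, n1}
m0 ∈ B0, n0 ∈ B2 → different blocks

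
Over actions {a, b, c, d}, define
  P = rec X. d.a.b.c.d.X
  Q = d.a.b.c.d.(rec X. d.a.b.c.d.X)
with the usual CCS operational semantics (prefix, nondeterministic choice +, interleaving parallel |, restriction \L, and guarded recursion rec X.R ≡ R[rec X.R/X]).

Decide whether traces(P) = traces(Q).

YES

P's transition system — 5 states:
  m0 = rec X. d.a.b.c.d.X ⊢ =d=> m1
  m1 = a.b.c.d.(rec X. d.a.b.c.d.X) ⊢ =a=> m2
  m2 = b.c.d.(rec X. d.a.b.c.d.X) ⊢ =b=> m3
  m3 = c.d.(rec X. d.a.b.c.d.X) ⊢ =c=> m4
  m4 = d.(rec X. d.a.b.c.d.X) ⊢ =d=> m0
Q's transition system — 6 states:
  n0 = d.a.b.c.d.(rec X. d.a.b.c.d.X) ⊢ =d=> n1
  n1 = a.b.c.d.(rec X. d.a.b.c.d.X) ⊢ =a=> n2
  n2 = b.c.d.(rec X. d.a.b.c.d.X) ⊢ =b=> n3
  n3 = c.d.(rec X. d.a.b.c.d.X) ⊢ =c=> n4
  n4 = d.(rec X. d.a.b.c.d.X) ⊢ =d=> n5
  n5 = rec X. d.a.b.c.d.X ⊢ =d=> n1
Coarsest stable partition (strong bisimilarity classes):
  B0 = {m0, n0, n5}
  B1 = {m1, n1}
  B2 = {m2, n2}
  B3 = {m3, n3}
  B4 = {m4, n4}
m0 ∈ B0, n0 ∈ B0 → same block
Bisimilar ⇒ trace-equivalent.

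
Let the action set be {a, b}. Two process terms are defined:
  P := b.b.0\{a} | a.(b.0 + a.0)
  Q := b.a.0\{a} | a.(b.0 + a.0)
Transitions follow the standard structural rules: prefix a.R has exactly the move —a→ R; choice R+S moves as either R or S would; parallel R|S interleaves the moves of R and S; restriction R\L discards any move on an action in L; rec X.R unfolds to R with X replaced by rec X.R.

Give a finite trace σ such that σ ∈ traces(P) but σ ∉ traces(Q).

bb

Reachable graph of P (9 states):
  u0 = b.b.0\{a} | a.(b.0 + a.0) | —a→ u1, —b→ u2
  u1 = b.b.0\{a} | (b.0 + a.0) | —a→ u3, —b→ u3, —b→ u4
  u2 = b.0\{a} | a.(b.0 + a.0) | —a→ u4, —b→ u5
  u3 = b.b.0\{a} | 0 | —b→ u6
  u4 = b.0\{a} | (b.0 + a.0) | —a→ u6, —b→ u6, —b→ u7
  u5 = 0\{a} | a.(b.0 + a.0) | —a→ u7
  u6 = b.0\{a} | 0 | —b→ u8
  u7 = 0\{a} | (b.0 + a.0) | —a→ u8, —b→ u8
  u8 = 0\{a} | 0 | (no moves)
Reachable graph of Q (9 states):
  v0 = b.a.0\{a} | a.(b.0 + a.0) | —a→ v1, —b→ v2
  v1 = b.a.0\{a} | (b.0 + a.0) | —a→ v3, —b→ v3, —b→ v4
  v2 = a.0\{a} | a.(b.0 + a.0) | —a→ v4, —a→ v5
  v3 = b.a.0\{a} | 0 | —b→ v6
  v4 = a.0\{a} | (b.0 + a.0) | —a→ v6, —a→ v7, —b→ v6
  v5 = 0\{a} | a.(b.0 + a.0) | —a→ v7
  v6 = a.0\{a} | 0 | —a→ v8
  v7 = 0\{a} | (b.0 + a.0) | —a→ v8, —b→ v8
  v8 = 0\{a} | 0 | (no moves)
Executing bb from P (initial set {u0}):
  [1] b ⇒ {u2}
  [2] b ⇒ {u5}
  — P admits the full trace.
Executing bb from Q (initial set {v0}):
  [1] b ⇒ {v2}
  [2] b ⇒ no successor for Q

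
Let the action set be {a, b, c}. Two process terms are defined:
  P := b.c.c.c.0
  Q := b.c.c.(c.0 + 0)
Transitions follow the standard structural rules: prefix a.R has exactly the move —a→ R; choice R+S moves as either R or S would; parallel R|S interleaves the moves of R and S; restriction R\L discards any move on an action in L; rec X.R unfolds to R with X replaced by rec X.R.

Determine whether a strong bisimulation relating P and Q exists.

YES

P's transition system — 5 states:
  p0 = b.c.c.c.0 :: -b-> p1
  p1 = c.c.c.0 :: -c-> p2
  p2 = c.c.0 :: -c-> p3
  p3 = c.0 :: -c-> p4
  p4 = 0 :: ∅
Q's transition system — 5 states:
  q0 = b.c.c.(c.0 + 0) :: -b-> q1
  q1 = c.c.(c.0 + 0) :: -c-> q2
  q2 = c.(c.0 + 0) :: -c-> q3
  q3 = c.0 + 0 :: -c-> q4
  q4 = 0 :: ∅
Coarsest stable partition (strong bisimilarity classes):
  B0 = {p0, q0}
  B1 = {p1, q1}
  B2 = {p2, q2}
  B3 = {p3, q3}
  B4 = {p4, q4}
p0 ∈ B0, q0 ∈ B0 → same block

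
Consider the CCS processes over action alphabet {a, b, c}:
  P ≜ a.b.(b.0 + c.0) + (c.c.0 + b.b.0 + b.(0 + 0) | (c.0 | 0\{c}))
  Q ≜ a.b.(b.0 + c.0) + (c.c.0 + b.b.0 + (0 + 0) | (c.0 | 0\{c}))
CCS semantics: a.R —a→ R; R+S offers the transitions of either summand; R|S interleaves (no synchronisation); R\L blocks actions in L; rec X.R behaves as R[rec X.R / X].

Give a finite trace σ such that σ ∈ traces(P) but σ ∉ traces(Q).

bc

LTS(P): 9 reachable states
  s0 = a.b.(b.0 + c.0) + (c.c.0 + b.b.0 + b.(0 + 0) | (c.0 | 0\{c})) → --a--▸ s1, --b--▸ s2, --b--▸ s3, --c--▸ s4, --c--▸ s5
  s1 = b.(b.0 + c.0) → --b--▸ s6
  s2 = (0 + 0) | (c.0 | 0\{c}) → --c--▸ s7
  s3 = b.0 → --b--▸ s8
  s4 = b.(0 + 0) | (0 | 0\{c}) → --b--▸ s7
  s5 = c.0 → --c--▸ s8
  s6 = b.0 + c.0 → --b--▸ s8, --c--▸ s8
  s7 = (0 + 0) | (0 | 0\{c}) → ·
  s8 = 0 → ·
LTS(Q): 7 reachable states
  t0 = a.b.(b.0 + c.0) + (c.c.0 + b.b.0 + (0 + 0) | (c.0 | 0\{c})) → --a--▸ t1, --b--▸ t2, --c--▸ t3, --c--▸ t4
  t1 = b.(b.0 + c.0) → --b--▸ t5
  t2 = b.0 → --b--▸ t6
  t3 = (0 + 0) | (0 | 0\{c}) → ·
  t4 = c.0 → --c--▸ t6
  t5 = b.0 + c.0 → --b--▸ t6, --c--▸ t6
  t6 = 0 → ·
Run σ = ⟨bc⟩ on P: start {s0}
  after b @ step 1: {s2, s3}
  after c @ step 2: {s7}
  — P admits the full trace.
Run σ = ⟨bc⟩ on Q: start {t0}
  after b @ step 1: {t2}
  after c @ step 2: no successor for Q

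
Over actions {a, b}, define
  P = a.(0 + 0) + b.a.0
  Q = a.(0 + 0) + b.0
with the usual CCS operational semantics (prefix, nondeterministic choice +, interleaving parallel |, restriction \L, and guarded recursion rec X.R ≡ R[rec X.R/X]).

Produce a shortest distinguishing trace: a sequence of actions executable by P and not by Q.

ba

P's transition system — 4 states:
  p0 = a.(0 + 0) + b.a.0 ⊢ =a=> p1, =b=> p2
  p1 = 0 + 0 ⊢ stopped
  p2 = a.0 ⊢ =a=> p3
  p3 = 0 ⊢ stopped
Q's transition system — 3 states:
  q0 = a.(0 + 0) + b.0 ⊢ =a=> q1, =b=> q2
  q1 = 0 + 0 ⊢ stopped
  q2 = 0 ⊢ stopped
Trace ⟨ba⟩ through P, begin at {p0}:
  after b @ step 1: {p2}
  after a @ step 2: {p3}
  ✓ P
Trace ⟨ba⟩ through Q, begin at {q0}:
  after b @ step 1: {q2}
  after a @ step 2: ∅ (Q stuck)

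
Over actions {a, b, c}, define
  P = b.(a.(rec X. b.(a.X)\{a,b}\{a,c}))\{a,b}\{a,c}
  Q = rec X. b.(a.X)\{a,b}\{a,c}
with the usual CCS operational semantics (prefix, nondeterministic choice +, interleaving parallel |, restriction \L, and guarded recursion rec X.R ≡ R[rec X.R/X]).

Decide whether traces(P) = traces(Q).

Reachable graph of P (2 states):
  s0 = b.(a.(rec X. b.(a.X)\{a,b}\{a,c}))\{a,b}\{a,c} has moves —b→ s1
  s1 = (a.(rec X. b.(a.X)\{a,b}\{a,c}))\{a,b}\{a,c} has moves ∅
Reachable graph of Q (2 states):
  t0 = rec X. b.(a.X)\{a,b}\{a,c} has moves —b→ t1
  t1 = (a.(rec X. b.(a.X)\{a,b}\{a,c}))\{a,b}\{a,c} has moves ∅
Bisimilarity quotient blocks:
  B0 = {s0, t0}
  B1 = {s1, t1}
s0 ∈ B0, t0 ∈ B0 → same block
Bisimilar ⇒ trace-equivalent.

traces(P) = traces(Q)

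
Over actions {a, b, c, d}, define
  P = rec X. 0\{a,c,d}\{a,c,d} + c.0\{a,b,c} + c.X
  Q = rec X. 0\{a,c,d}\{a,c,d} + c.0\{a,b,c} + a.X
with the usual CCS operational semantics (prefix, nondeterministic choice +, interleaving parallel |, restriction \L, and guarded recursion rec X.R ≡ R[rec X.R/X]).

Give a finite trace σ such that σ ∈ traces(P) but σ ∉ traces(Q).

cc

Reachable graph of P (2 states):
  s0 = rec X. 0\{a,c,d}\{a,c,d} + c.0\{a,b,c} + c.X | —c→ s0, —c→ s1
  s1 = 0\{a,b,c} | stopped
Reachable graph of Q (2 states):
  t0 = rec X. 0\{a,c,d}\{a,c,d} + c.0\{a,b,c} + a.X | —a→ t0, —c→ t1
  t1 = 0\{a,b,c} | stopped
Executing cc from P (initial set {s0}):
  after c @ step 1: {s0, s1}
  after c @ step 2: {s0, s1}
  ✓ P
Executing cc from Q (initial set {t0}):
  after c @ step 1: {t1}
  after c @ step 2: ∅  — Q cannot continue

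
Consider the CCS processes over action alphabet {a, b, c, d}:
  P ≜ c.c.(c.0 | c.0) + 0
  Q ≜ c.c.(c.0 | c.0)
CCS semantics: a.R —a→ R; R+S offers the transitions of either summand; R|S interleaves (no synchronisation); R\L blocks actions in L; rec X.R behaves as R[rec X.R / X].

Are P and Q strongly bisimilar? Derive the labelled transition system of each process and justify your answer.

P ~ Q

P's transition system — 6 states:
  s0 = c.c.(c.0 | c.0) + 0 :: -c-> s1
  s1 = c.(c.0 | c.0) :: -c-> s2
  s2 = c.0 | c.0 :: -c-> s3, -c-> s4
  s3 = 0 | c.0 :: -c-> s5
  s4 = c.0 | 0 :: -c-> s5
  s5 = 0 | 0 :: (no moves)
Q's transition system — 6 states:
  t0 = c.c.(c.0 | c.0) :: -c-> t1
  t1 = c.(c.0 | c.0) :: -c-> t2
  t2 = c.0 | c.0 :: -c-> t3, -c-> t4
  t3 = 0 | c.0 :: -c-> t5
  t4 = c.0 | 0 :: -c-> t5
  t5 = 0 | 0 :: (no moves)
Partition-refinement fixed point:
  B0 = {s0, t0}
  B1 = {s1, t1}
  B2 = {s2, t2}
  B3 = {s3, s4, t3, t4}
  B4 = {s5, t5}
s0 ∈ B0, t0 ∈ B0 → same block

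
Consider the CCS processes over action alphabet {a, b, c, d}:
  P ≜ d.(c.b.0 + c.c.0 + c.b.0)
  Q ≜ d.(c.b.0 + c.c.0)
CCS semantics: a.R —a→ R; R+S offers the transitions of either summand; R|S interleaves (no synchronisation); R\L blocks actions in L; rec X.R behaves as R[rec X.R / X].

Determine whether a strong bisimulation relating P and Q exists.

P ~ Q

P's transition system — 5 states:
  p0 = d.(c.b.0 + c.c.0 + c.b.0) has moves -d-> p1
  p1 = c.b.0 + c.c.0 + c.b.0 has moves -c-> p2, -c-> p3
  p2 = b.0 has moves -b-> p4
  p3 = c.0 has moves -c-> p4
  p4 = 0 has moves stopped
Q's transition system — 5 states:
  q0 = d.(c.b.0 + c.c.0) has moves -d-> q1
  q1 = c.b.0 + c.c.0 has moves -c-> q2, -c-> q3
  q2 = b.0 has moves -b-> q4
  q3 = c.0 has moves -c-> q4
  q4 = 0 has moves stopped
Coarsest stable partition (strong bisimilarity classes):
  B0 = {p0, q0}
  B1 = {p1, q1}
  B2 = {p3, q3}
  B3 = {p4, q4}
  B4 = {p2, q2}
p0 ∈ B0, q0 ∈ B0 → same block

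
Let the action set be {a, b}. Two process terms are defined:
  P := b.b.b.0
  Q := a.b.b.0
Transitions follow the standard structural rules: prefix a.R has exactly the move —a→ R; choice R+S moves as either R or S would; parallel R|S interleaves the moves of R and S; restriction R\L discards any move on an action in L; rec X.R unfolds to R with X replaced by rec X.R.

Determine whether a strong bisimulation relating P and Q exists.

LTS(P): 4 reachable states
  u0 = b.b.b.0 has moves =b=> u1
  u1 = b.b.0 has moves =b=> u2
  u2 = b.0 has moves =b=> u3
  u3 = 0 has moves ·
LTS(Q): 4 reachable states
  v0 = a.b.b.0 has moves =a=> v1
  v1 = b.b.0 has moves =b=> v2
  v2 = b.0 has moves =b=> v3
  v3 = 0 has moves ·
Bisimilarity quotient blocks:
  B0 = {u0}
  B1 = {u1, v1}
  B2 = {u2, v2}
  B3 = {u3, v3}
  B4 = {v0}
u0 ∈ B0, v0 ∈ B4 → different blocks

NO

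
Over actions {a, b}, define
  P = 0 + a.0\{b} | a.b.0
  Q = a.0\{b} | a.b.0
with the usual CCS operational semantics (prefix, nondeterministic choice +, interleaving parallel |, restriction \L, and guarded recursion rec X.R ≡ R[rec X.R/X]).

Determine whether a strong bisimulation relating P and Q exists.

YES

LTS(P): 6 reachable states
  m0 = 0 + a.0\{b} | a.b.0 | -a-> m1, -a-> m2
  m1 = 0\{b} | a.b.0 | -a-> m3
  m2 = a.0\{b} | b.0 | -a-> m3, -b-> m4
  m3 = 0\{b} | b.0 | -b-> m5
  m4 = a.0\{b} | 0 | -a-> m5
  m5 = 0\{b} | 0 | ∅
LTS(Q): 6 reachable states
  n0 = a.0\{b} | a.b.0 | -a-> n1, -a-> n2
  n1 = 0\{b} | a.b.0 | -a-> n3
  n2 = a.0\{b} | b.0 | -a-> n3, -b-> n4
  n3 = 0\{b} | b.0 | -b-> n5
  n4 = a.0\{b} | 0 | -a-> n5
  n5 = 0\{b} | 0 | ∅
Coarsest stable partition (strong bisimilarity classes):
  B0 = {m0, n0}
  B1 = {m2, n2}
  B2 = {m4, n4}
  B3 = {m5, n5}
  B4 = {m3, n3}
  B5 = {m1, n1}
m0 ∈ B0, n0 ∈ B0 → same block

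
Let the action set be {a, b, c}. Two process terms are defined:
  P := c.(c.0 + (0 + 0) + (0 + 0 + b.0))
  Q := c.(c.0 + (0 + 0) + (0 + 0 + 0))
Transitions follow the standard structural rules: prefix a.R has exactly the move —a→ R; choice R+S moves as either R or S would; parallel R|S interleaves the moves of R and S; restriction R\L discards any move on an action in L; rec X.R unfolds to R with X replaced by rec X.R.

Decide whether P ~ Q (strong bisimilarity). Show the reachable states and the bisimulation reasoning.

not bisimilar

LTS(P): 3 reachable states
  p0 = c.(c.0 + (0 + 0) + (0 + 0 + b.0)) :: —c→ p1
  p1 = c.0 + (0 + 0) + (0 + 0 + b.0) :: —b→ p2, —c→ p2
  p2 = 0 :: ·
LTS(Q): 3 reachable states
  q0 = c.(c.0 + (0 + 0) + (0 + 0 + 0)) :: —c→ q1
  q1 = c.0 + (0 + 0) + (0 + 0 + 0) :: —c→ q2
  q2 = 0 :: ·
Partition-refinement fixed point:
  B0 = {p0}
  B1 = {p1}
  B2 = {p2, q2}
  B3 = {q0}
  B4 = {q1}
p0 ∈ B0, q0 ∈ B3 → different blocks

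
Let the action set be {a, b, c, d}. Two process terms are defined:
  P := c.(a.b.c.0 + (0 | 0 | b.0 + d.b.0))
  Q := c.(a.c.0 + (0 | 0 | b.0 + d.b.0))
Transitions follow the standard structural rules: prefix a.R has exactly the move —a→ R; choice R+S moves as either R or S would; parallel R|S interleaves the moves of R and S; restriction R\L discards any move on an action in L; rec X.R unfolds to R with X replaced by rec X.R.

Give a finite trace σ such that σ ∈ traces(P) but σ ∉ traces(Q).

cab

Reachable graph of P (7 states):
  u0 = c.(a.b.c.0 + (0 | 0 | b.0 + d.b.0)) ⊢ =c=> u1
  u1 = a.b.c.0 + (0 | 0 | b.0 + d.b.0) ⊢ =a=> u2, =b=> u3, =d=> u4
  u2 = b.c.0 ⊢ =b=> u5
  u3 = 0 | 0 | 0 ⊢ ∅
  u4 = b.0 ⊢ =b=> u6
  u5 = c.0 ⊢ =c=> u6
  u6 = 0 ⊢ ∅
Reachable graph of Q (6 states):
  v0 = c.(a.c.0 + (0 | 0 | b.0 + d.b.0)) ⊢ =c=> v1
  v1 = a.c.0 + (0 | 0 | b.0 + d.b.0) ⊢ =a=> v2, =b=> v3, =d=> v4
  v2 = c.0 ⊢ =c=> v5
  v3 = 0 | 0 | 0 ⊢ ∅
  v4 = b.0 ⊢ =b=> v5
  v5 = 0 ⊢ ∅
Run σ = ⟨cab⟩ on P: start {u0}
  [1] c ⇒ {u1}
  [2] a ⇒ {u2}
  [3] b ⇒ {u5}
  ✓ P
Run σ = ⟨cab⟩ on Q: start {v0}
  [1] c ⇒ {v1}
  [2] a ⇒ {v2}
  [3] b ⇒ ∅  — Q cannot continue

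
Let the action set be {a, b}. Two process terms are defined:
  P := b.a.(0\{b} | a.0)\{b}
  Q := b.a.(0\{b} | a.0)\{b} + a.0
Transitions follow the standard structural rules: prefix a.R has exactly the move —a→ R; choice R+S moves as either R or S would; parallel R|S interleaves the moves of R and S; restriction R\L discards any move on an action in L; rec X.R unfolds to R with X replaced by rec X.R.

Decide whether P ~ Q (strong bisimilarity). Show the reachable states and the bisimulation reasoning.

LTS(P): 4 reachable states
  p0 = b.a.(0\{b} | a.0)\{b} → -b-> p1
  p1 = a.(0\{b} | a.0)\{b} → -a-> p2
  p2 = (0\{b} | a.0)\{b} → -a-> p3
  p3 = (0\{b} | 0)\{b} → stopped
LTS(Q): 5 reachable states
  q0 = b.a.(0\{b} | a.0)\{b} + a.0 → -a-> q1, -b-> q2
  q1 = 0 → stopped
  q2 = a.(0\{b} | a.0)\{b} → -a-> q3
  q3 = (0\{b} | a.0)\{b} → -a-> q4
  q4 = (0\{b} | 0)\{b} → stopped
Partition-refinement fixed point:
  B0 = {p0}
  B1 = {p1, q2}
  B2 = {p2, q3}
  B3 = {p3, q1, q4}
  B4 = {q0}
p0 ∈ B0, q0 ∈ B4 → different blocks

NO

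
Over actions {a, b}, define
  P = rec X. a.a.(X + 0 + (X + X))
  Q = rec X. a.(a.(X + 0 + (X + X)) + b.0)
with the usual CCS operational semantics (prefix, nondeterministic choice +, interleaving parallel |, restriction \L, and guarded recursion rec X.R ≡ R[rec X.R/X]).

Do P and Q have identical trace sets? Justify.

P's transition system — 3 states:
  p0 = rec X. a.a.(X + 0 + (X + X)) → ··a··> p1
  p1 = a.((rec X. a.a.(X + 0 + (X + X))) + 0 + ((rec X. a.a.(X + 0 + (X + X))) + (rec X. a.a.(X + 0 + (X + X))))) → ··a··> p2
  p2 = (rec X. a.a.(X + 0 + (X + X))) + 0 + ((rec X. a.a.(X + 0 + (X + X))) + (rec X. a.a.(X + 0 + (X + X)))) → ··a··> p1
Q's transition system — 4 states:
  q0 = rec X. a.(a.(X + 0 + (X + X)) + b.0) → ··a··> q1
  q1 = a.((rec X. a.(a.(X + 0 + (X + X)) + b.0)) + 0 + ((rec X. a.(a.(X + 0 + (X + X)) + b.0)) + (rec X. a.(a.(X + 0 + (X + X)) + b.0)))) + b.0 → ··a··> q2, ··b··> q3
  q2 = (rec X. a.(a.(X + 0 + (X + X)) + b.0)) + 0 + ((rec X. a.(a.(X + 0 + (X + X)) + b.0)) + (rec X. a.(a.(X + 0 + (X + X)) + b.0))) → ··a··> q1
  q3 = 0 → deadlocked
Trace ⟨ab⟩ through Q, begin at {q0}:
  step 1 (a): {q1}
  step 2 (b): {q3}
  Q completes σ.
Trace ⟨ab⟩ through P, begin at {p0}:
  step 1 (a): {p1}
  step 2 (b): ∅  — P cannot continue

NO — witness ⟨ab⟩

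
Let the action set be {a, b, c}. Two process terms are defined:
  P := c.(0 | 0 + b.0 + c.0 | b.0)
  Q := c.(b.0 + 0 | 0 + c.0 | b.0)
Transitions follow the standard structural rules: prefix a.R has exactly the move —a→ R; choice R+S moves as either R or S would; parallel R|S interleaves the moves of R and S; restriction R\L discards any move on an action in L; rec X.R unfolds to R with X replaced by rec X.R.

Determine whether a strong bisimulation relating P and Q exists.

P's transition system — 6 states:
  u0 = c.(0 | 0 + b.0 + c.0 | b.0) has moves --c--▸ u1
  u1 = 0 | 0 + b.0 + c.0 | b.0 has moves --b--▸ u2, --b--▸ u3, --c--▸ u4
  u2 = 0 has moves stopped
  u3 = c.0 | 0 has moves --c--▸ u5
  u4 = 0 | b.0 has moves --b--▸ u5
  u5 = 0 | 0 has moves stopped
Q's transition system — 6 states:
  v0 = c.(b.0 + 0 | 0 + c.0 | b.0) has moves --c--▸ v1
  v1 = b.0 + 0 | 0 + c.0 | b.0 has moves --b--▸ v2, --b--▸ v3, --c--▸ v4
  v2 = 0 has moves stopped
  v3 = c.0 | 0 has moves --c--▸ v5
  v4 = 0 | b.0 has moves --b--▸ v5
  v5 = 0 | 0 has moves stopped
Bisimilarity quotient blocks:
  B0 = {u0, v0}
  B1 = {u1, v1}
  B2 = {u3, v3}
  B3 = {u2, u5, v2, v5}
  B4 = {u4, v4}
u0 ∈ B0, v0 ∈ B0 → same block

YES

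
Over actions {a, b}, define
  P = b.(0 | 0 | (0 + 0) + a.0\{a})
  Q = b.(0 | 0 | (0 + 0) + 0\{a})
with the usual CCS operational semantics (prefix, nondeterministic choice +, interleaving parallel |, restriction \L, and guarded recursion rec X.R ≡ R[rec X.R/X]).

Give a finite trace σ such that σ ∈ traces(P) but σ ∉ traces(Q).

ba

P's transition system — 3 states:
  u0 = b.(0 | 0 | (0 + 0) + a.0\{a}) has moves --b--▸ u1
  u1 = 0 | 0 | (0 + 0) + a.0\{a} has moves --a--▸ u2
  u2 = 0\{a} has moves (no moves)
Q's transition system — 2 states:
  v0 = b.(0 | 0 | (0 + 0) + 0\{a}) has moves --b--▸ v1
  v1 = 0 | 0 | (0 + 0) + 0\{a} has moves (no moves)
Trace ⟨ba⟩ through P, begin at {u0}:
  [1] b ⇒ {u1}
  [2] a ⇒ {u2}
  P completes σ.
Trace ⟨ba⟩ through Q, begin at {v0}:
  [1] b ⇒ {v1}
  [2] a ⇒ no successor for Q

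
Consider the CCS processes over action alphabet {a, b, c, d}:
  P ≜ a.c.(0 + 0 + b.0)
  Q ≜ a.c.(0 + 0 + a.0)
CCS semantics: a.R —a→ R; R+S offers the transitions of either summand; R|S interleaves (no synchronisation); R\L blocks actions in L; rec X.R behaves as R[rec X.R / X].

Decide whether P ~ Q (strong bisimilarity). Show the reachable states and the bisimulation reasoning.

LTS(P): 4 reachable states
  s0 = a.c.(0 + 0 + b.0) → —a→ s1
  s1 = c.(0 + 0 + b.0) → —c→ s2
  s2 = 0 + 0 + b.0 → —b→ s3
  s3 = 0 → ·
LTS(Q): 4 reachable states
  t0 = a.c.(0 + 0 + a.0) → —a→ t1
  t1 = c.(0 + 0 + a.0) → —c→ t2
  t2 = 0 + 0 + a.0 → —a→ t3
  t3 = 0 → ·
Partition-refinement fixed point:
  B0 = {s0}
  B1 = {s1}
  B2 = {s2}
  B3 = {s3, t3}
  B4 = {t0}
  B5 = {t1}
  B6 = {t2}
s0 ∈ B0, t0 ∈ B4 → different blocks

not bisimilar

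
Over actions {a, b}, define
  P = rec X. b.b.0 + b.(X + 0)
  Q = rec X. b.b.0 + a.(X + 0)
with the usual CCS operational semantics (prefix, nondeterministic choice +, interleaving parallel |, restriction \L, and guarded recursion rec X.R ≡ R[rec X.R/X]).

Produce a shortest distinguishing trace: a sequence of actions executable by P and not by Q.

bbb

Reachable graph of P (4 states):
  p0 = rec X. b.b.0 + b.(X + 0) :: --b--▸ p1, --b--▸ p2
  p1 = (rec X. b.b.0 + b.(X + 0)) + 0 :: --b--▸ p1, --b--▸ p2
  p2 = b.0 :: --b--▸ p3
  p3 = 0 :: stopped
Reachable graph of Q (4 states):
  q0 = rec X. b.b.0 + a.(X + 0) :: --a--▸ q1, --b--▸ q2
  q1 = (rec X. b.b.0 + a.(X + 0)) + 0 :: --a--▸ q1, --b--▸ q2
  q2 = b.0 :: --b--▸ q3
  q3 = 0 :: stopped
Executing bbb from P (initial set {p0}):
  after b @ step 1: {p1, p2}
  after b @ step 2: {p1, p2, p3}
  after b @ step 3: {p1, p2, p3}
  — P admits the full trace.
Executing bbb from Q (initial set {q0}):
  after b @ step 1: {q2}
  after b @ step 2: {q3}
  after b @ step 3: ∅  — Q cannot continue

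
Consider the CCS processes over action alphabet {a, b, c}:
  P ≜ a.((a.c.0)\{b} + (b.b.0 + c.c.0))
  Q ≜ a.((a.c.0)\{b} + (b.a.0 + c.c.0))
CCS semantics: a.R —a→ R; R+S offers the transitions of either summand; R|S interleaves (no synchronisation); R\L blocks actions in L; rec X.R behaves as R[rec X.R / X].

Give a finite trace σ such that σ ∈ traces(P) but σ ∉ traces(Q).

Reachable graph of P (7 states):
  p0 = a.((a.c.0)\{b} + (b.b.0 + c.c.0)) has moves =a=> p1
  p1 = (a.c.0)\{b} + (b.b.0 + c.c.0) has moves =a=> p2, =b=> p3, =c=> p4
  p2 = (c.0)\{b} has moves =c=> p5
  p3 = b.0 has moves =b=> p6
  p4 = c.0 has moves =c=> p6
  p5 = 0\{b} has moves ·
  p6 = 0 has moves ·
Reachable graph of Q (7 states):
  q0 = a.((a.c.0)\{b} + (b.a.0 + c.c.0)) has moves =a=> q1
  q1 = (a.c.0)\{b} + (b.a.0 + c.c.0) has moves =a=> q2, =b=> q3, =c=> q4
  q2 = (c.0)\{b} has moves =c=> q5
  q3 = a.0 has moves =a=> q6
  q4 = c.0 has moves =c=> q6
  q5 = 0\{b} has moves ·
  q6 = 0 has moves ·
Trace ⟨abb⟩ through P, begin at {p0}:
  [1] a ⇒ {p1}
  [2] b ⇒ {p3}
  [3] b ⇒ {p6}
  ✓ P
Trace ⟨abb⟩ through Q, begin at {q0}:
  [1] a ⇒ {q1}
  [2] b ⇒ {q3}
  [3] b ⇒ ∅ (Q stuck)

abb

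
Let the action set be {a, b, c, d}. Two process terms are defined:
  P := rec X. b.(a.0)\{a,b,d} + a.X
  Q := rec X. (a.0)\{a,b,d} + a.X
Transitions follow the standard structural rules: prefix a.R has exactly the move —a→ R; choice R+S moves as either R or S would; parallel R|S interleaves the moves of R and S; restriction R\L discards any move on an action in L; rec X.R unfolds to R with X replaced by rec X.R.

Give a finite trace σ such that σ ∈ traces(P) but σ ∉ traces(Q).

Reachable graph of P (2 states):
  p0 = rec X. b.(a.0)\{a,b,d} + a.X | --a--▸ p0, --b--▸ p1
  p1 = (a.0)\{a,b,d} | (no moves)
Reachable graph of Q (1 states):
  q0 = rec X. (a.0)\{a,b,d} + a.X | --a--▸ q0
Trace ⟨b⟩ through P, begin at {p0}:
  [1] b ⇒ {p1}
  ✓ P
Trace ⟨b⟩ through Q, begin at {q0}:
  [1] b ⇒ ∅  — Q cannot continue

b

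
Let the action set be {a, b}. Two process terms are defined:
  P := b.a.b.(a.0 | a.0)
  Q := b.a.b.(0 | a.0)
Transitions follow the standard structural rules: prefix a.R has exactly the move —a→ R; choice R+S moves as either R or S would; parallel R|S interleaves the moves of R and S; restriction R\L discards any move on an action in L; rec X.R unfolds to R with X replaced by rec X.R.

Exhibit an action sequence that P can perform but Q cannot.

babaa

P's transition system — 7 states:
  s0 = b.a.b.(a.0 | a.0) :: ··b··> s1
  s1 = a.b.(a.0 | a.0) :: ··a··> s2
  s2 = b.(a.0 | a.0) :: ··b··> s3
  s3 = a.0 | a.0 :: ··a··> s4, ··a··> s5
  s4 = 0 | a.0 :: ··a··> s6
  s5 = a.0 | 0 :: ··a··> s6
  s6 = 0 | 0 :: (no moves)
Q's transition system — 5 states:
  t0 = b.a.b.(0 | a.0) :: ··b··> t1
  t1 = a.b.(0 | a.0) :: ··a··> t2
  t2 = b.(0 | a.0) :: ··b··> t3
  t3 = 0 | a.0 :: ··a··> t4
  t4 = 0 | 0 :: (no moves)
Executing babaa from P (initial set {s0}):
  [1] b ⇒ {s1}
  [2] a ⇒ {s2}
  [3] b ⇒ {s3}
  [4] a ⇒ {s4, s5}
  [5] a ⇒ {s6}
  — P admits the full trace.
Executing babaa from Q (initial set {t0}):
  [1] b ⇒ {t1}
  [2] a ⇒ {t2}
  [3] b ⇒ {t3}
  [4] a ⇒ {t4}
  [5] a ⇒ ∅ (Q stuck)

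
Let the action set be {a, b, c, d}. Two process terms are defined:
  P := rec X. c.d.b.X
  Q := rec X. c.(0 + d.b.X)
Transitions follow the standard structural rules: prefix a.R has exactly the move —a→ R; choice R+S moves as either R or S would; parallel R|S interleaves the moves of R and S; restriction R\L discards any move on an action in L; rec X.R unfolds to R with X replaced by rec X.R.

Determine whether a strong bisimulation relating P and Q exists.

bisimilar

P's transition system — 3 states:
  p0 = rec X. c.d.b.X has moves --c--▸ p1
  p1 = d.b.(rec X. c.d.b.X) has moves --d--▸ p2
  p2 = b.(rec X. c.d.b.X) has moves --b--▸ p0
Q's transition system — 3 states:
  q0 = rec X. c.(0 + d.b.X) has moves --c--▸ q1
  q1 = 0 + d.b.(rec X. c.(0 + d.b.X)) has moves --d--▸ q2
  q2 = b.(rec X. c.(0 + d.b.X)) has moves --b--▸ q0
Bisimilarity quotient blocks:
  B0 = {p0, q0}
  B1 = {p1, q1}
  B2 = {p2, q2}
p0 ∈ B0, q0 ∈ B0 → same block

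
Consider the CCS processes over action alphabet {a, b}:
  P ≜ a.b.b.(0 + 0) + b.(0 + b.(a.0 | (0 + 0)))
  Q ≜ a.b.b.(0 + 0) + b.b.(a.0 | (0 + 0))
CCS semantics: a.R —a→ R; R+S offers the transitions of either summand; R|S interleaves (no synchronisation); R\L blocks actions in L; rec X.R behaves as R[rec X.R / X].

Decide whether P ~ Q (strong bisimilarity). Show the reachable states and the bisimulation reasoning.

bisimilar

LTS(P): 7 reachable states
  u0 = a.b.b.(0 + 0) + b.(0 + b.(a.0 | (0 + 0))) → --a--▸ u1, --b--▸ u2
  u1 = b.b.(0 + 0) → --b--▸ u3
  u2 = 0 + b.(a.0 | (0 + 0)) → --b--▸ u4
  u3 = b.(0 + 0) → --b--▸ u5
  u4 = a.0 | (0 + 0) → --a--▸ u6
  u5 = 0 + 0 → (no moves)
  u6 = 0 | (0 + 0) → (no moves)
LTS(Q): 7 reachable states
  v0 = a.b.b.(0 + 0) + b.b.(a.0 | (0 + 0)) → --a--▸ v1, --b--▸ v2
  v1 = b.b.(0 + 0) → --b--▸ v3
  v2 = b.(a.0 | (0 + 0)) → --b--▸ v4
  v3 = b.(0 + 0) → --b--▸ v5
  v4 = a.0 | (0 + 0) → --a--▸ v6
  v5 = 0 + 0 → (no moves)
  v6 = 0 | (0 + 0) → (no moves)
Bisimilarity quotient blocks:
  B0 = {u0, v0}
  B1 = {u2, v2}
  B2 = {u4, v4}
  B3 = {u5, u6, v5, v6}
  B4 = {u1, v1}
  B5 = {u3, v3}
u0 ∈ B0, v0 ∈ B0 → same block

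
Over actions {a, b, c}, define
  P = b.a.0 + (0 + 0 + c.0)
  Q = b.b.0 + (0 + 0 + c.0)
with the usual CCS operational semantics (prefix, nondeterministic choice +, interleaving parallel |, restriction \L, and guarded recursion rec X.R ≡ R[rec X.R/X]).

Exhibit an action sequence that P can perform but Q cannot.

LTS(P): 3 reachable states
  m0 = b.a.0 + (0 + 0 + c.0) → —b→ m1, —c→ m2
  m1 = a.0 → —a→ m2
  m2 = 0 → (no moves)
LTS(Q): 3 reachable states
  n0 = b.b.0 + (0 + 0 + c.0) → —b→ n1, —c→ n2
  n1 = b.0 → —b→ n2
  n2 = 0 → (no moves)
Executing ba from P (initial set {m0}):
  step 1 (b): {m1}
  step 2 (a): {m2}
  ✓ P
Executing ba from Q (initial set {n0}):
  step 1 (b): {n1}
  step 2 (a): no successor for Q

ba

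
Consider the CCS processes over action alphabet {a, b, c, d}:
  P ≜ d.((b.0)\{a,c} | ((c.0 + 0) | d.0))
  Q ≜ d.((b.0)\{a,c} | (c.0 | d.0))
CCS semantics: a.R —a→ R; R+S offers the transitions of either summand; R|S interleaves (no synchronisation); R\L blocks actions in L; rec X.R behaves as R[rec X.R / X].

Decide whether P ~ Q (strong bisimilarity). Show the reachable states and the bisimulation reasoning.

P's transition system — 9 states:
  m0 = d.((b.0)\{a,c} | ((c.0 + 0) | d.0)) → —d→ m1
  m1 = (b.0)\{a,c} | ((c.0 + 0) | d.0) → —b→ m2, —c→ m3, —d→ m4
  m2 = 0\{a,c} | ((c.0 + 0) | d.0) → —c→ m5, —d→ m6
  m3 = (b.0)\{a,c} | (0 | d.0) → —b→ m5, —d→ m7
  m4 = (b.0)\{a,c} | ((c.0 + 0) | 0) → —b→ m6, —c→ m7
  m5 = 0\{a,c} | (0 | d.0) → —d→ m8
  m6 = 0\{a,c} | ((c.0 + 0) | 0) → —c→ m8
  m7 = (b.0)\{a,c} | (0 | 0) → —b→ m8
  m8 = 0\{a,c} | (0 | 0) → ∅
Q's transition system — 9 states:
  n0 = d.((b.0)\{a,c} | (c.0 | d.0)) → —d→ n1
  n1 = (b.0)\{a,c} | (c.0 | d.0) → —b→ n2, —c→ n3, —d→ n4
  n2 = 0\{a,c} | (c.0 | d.0) → —c→ n5, —d→ n6
  n3 = (b.0)\{a,c} | (0 | d.0) → —b→ n5, —d→ n7
  n4 = (b.0)\{a,c} | (c.0 | 0) → —b→ n6, —c→ n7
  n5 = 0\{a,c} | (0 | d.0) → —d→ n8
  n6 = 0\{a,c} | (c.0 | 0) → —c→ n8
  n7 = (b.0)\{a,c} | (0 | 0) → —b→ n8
  n8 = 0\{a,c} | (0 | 0) → ∅
Bisimilarity quotient blocks:
  B0 = {m0, n0}
  B1 = {m1, n1}
  B2 = {m4, n4}
  B3 = {m6, n6}
  B4 = {m8, n8}
  B5 = {m7, n7}
  B6 = {m3, n3}
  B7 = {m5, n5}
  B8 = {m2, n2}
m0 ∈ B0, n0 ∈ B0 → same block

bisimilar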